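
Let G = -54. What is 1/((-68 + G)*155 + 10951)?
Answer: -1/7959 ≈ -0.00012564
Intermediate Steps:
1/((-68 + G)*155 + 10951) = 1/((-68 - 54)*155 + 10951) = 1/(-122*155 + 10951) = 1/(-18910 + 10951) = 1/(-7959) = -1/7959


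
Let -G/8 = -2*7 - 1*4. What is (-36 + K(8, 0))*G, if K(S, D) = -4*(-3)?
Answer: -3456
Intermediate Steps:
K(S, D) = 12
G = 144 (G = -8*(-2*7 - 1*4) = -8*(-14 - 4) = -8*(-18) = 144)
(-36 + K(8, 0))*G = (-36 + 12)*144 = -24*144 = -3456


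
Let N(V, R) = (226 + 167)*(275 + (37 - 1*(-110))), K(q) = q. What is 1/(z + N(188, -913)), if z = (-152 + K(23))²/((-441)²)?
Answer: 21609/3583768063 ≈ 6.0297e-6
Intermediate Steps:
N(V, R) = 165846 (N(V, R) = 393*(275 + (37 + 110)) = 393*(275 + 147) = 393*422 = 165846)
z = 1849/21609 (z = (-152 + 23)²/((-441)²) = (-129)²/194481 = 16641*(1/194481) = 1849/21609 ≈ 0.085566)
1/(z + N(188, -913)) = 1/(1849/21609 + 165846) = 1/(3583768063/21609) = 21609/3583768063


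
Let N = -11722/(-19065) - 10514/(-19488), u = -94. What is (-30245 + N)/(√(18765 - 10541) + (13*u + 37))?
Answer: 21135809909373/823283213744 + 89180632529*√514/1029104017180 ≈ 27.637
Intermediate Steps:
N = 3403871/2948720 (N = -11722*(-1/19065) - 10514*(-1/19488) = 11722/19065 + 751/1392 = 3403871/2948720 ≈ 1.1544)
(-30245 + N)/(√(18765 - 10541) + (13*u + 37)) = (-30245 + 3403871/2948720)/(√(18765 - 10541) + (13*(-94) + 37)) = -89180632529/(2948720*(√8224 + (-1222 + 37))) = -89180632529/(2948720*(4*√514 - 1185)) = -89180632529/(2948720*(-1185 + 4*√514))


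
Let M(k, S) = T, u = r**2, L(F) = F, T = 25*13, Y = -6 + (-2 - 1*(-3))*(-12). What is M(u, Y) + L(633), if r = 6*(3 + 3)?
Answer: 958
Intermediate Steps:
r = 36 (r = 6*6 = 36)
Y = -18 (Y = -6 + (-2 + 3)*(-12) = -6 + 1*(-12) = -6 - 12 = -18)
T = 325
u = 1296 (u = 36**2 = 1296)
M(k, S) = 325
M(u, Y) + L(633) = 325 + 633 = 958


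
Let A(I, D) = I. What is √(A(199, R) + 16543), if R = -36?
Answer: √16742 ≈ 129.39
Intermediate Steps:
√(A(199, R) + 16543) = √(199 + 16543) = √16742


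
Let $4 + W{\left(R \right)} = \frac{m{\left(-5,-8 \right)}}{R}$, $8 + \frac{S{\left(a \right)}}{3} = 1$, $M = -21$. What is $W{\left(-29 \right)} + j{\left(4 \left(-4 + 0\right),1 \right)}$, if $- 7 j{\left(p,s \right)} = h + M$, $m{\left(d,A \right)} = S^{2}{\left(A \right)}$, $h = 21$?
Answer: $- \frac{557}{29} \approx -19.207$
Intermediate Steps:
$S{\left(a \right)} = -21$ ($S{\left(a \right)} = -24 + 3 \cdot 1 = -24 + 3 = -21$)
$m{\left(d,A \right)} = 441$ ($m{\left(d,A \right)} = \left(-21\right)^{2} = 441$)
$j{\left(p,s \right)} = 0$ ($j{\left(p,s \right)} = - \frac{21 - 21}{7} = \left(- \frac{1}{7}\right) 0 = 0$)
$W{\left(R \right)} = -4 + \frac{441}{R}$
$W{\left(-29 \right)} + j{\left(4 \left(-4 + 0\right),1 \right)} = \left(-4 + \frac{441}{-29}\right) + 0 = \left(-4 + 441 \left(- \frac{1}{29}\right)\right) + 0 = \left(-4 - \frac{441}{29}\right) + 0 = - \frac{557}{29} + 0 = - \frac{557}{29}$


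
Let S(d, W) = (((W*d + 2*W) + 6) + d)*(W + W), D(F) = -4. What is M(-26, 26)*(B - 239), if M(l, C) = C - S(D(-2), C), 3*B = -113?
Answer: -2179580/3 ≈ -7.2653e+5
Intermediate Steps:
S(d, W) = 2*W*(6 + d + 2*W + W*d) (S(d, W) = (((2*W + W*d) + 6) + d)*(2*W) = ((6 + 2*W + W*d) + d)*(2*W) = (6 + d + 2*W + W*d)*(2*W) = 2*W*(6 + d + 2*W + W*d))
B = -113/3 (B = (⅓)*(-113) = -113/3 ≈ -37.667)
M(l, C) = C - 2*C*(2 - 2*C) (M(l, C) = C - 2*C*(6 - 4 + 2*C + C*(-4)) = C - 2*C*(6 - 4 + 2*C - 4*C) = C - 2*C*(2 - 2*C))
M(-26, 26)*(B - 239) = (26*(-3 + 4*26))*(-113/3 - 239) = (26*(-3 + 104))*(-830/3) = (26*101)*(-830/3) = 2626*(-830/3) = -2179580/3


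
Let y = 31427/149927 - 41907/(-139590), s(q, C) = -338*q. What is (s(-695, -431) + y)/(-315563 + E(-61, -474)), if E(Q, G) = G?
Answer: -1638759985180673/2204706761782470 ≈ -0.74330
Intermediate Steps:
y = 3556628573/6976103310 (y = 31427*(1/149927) - 41907*(-1/139590) = 31427/149927 + 13969/46530 = 3556628573/6976103310 ≈ 0.50983)
(s(-695, -431) + y)/(-315563 + E(-61, -474)) = (-338*(-695) + 3556628573/6976103310)/(-315563 - 474) = (234910 + 3556628573/6976103310)/(-316037) = (1638759985180673/6976103310)*(-1/316037) = -1638759985180673/2204706761782470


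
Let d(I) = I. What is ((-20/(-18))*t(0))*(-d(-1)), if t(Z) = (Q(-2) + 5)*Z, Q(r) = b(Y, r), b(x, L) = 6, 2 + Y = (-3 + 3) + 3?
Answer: 0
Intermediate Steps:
Y = 1 (Y = -2 + ((-3 + 3) + 3) = -2 + (0 + 3) = -2 + 3 = 1)
Q(r) = 6
t(Z) = 11*Z (t(Z) = (6 + 5)*Z = 11*Z)
((-20/(-18))*t(0))*(-d(-1)) = ((-20/(-18))*(11*0))*(-1*(-1)) = (-20*(-1/18)*0)*1 = ((10/9)*0)*1 = 0*1 = 0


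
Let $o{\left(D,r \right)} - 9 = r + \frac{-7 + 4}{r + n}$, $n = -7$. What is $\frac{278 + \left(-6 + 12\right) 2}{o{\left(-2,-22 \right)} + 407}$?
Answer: $\frac{8410}{11429} \approx 0.73585$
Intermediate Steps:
$o{\left(D,r \right)} = 9 + r - \frac{3}{-7 + r}$ ($o{\left(D,r \right)} = 9 + \left(r + \frac{-7 + 4}{r - 7}\right) = 9 + \left(r - \frac{3}{-7 + r}\right) = 9 + r - \frac{3}{-7 + r}$)
$\frac{278 + \left(-6 + 12\right) 2}{o{\left(-2,-22 \right)} + 407} = \frac{278 + \left(-6 + 12\right) 2}{\frac{-66 + \left(-22\right)^{2} + 2 \left(-22\right)}{-7 - 22} + 407} = \frac{278 + 6 \cdot 2}{\frac{-66 + 484 - 44}{-29} + 407} = \frac{278 + 12}{\left(- \frac{1}{29}\right) 374 + 407} = \frac{290}{- \frac{374}{29} + 407} = \frac{290}{\frac{11429}{29}} = 290 \cdot \frac{29}{11429} = \frac{8410}{11429}$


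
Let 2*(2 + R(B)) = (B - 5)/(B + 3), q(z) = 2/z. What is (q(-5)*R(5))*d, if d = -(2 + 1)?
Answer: -12/5 ≈ -2.4000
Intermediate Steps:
R(B) = -2 + (-5 + B)/(2*(3 + B)) (R(B) = -2 + ((B - 5)/(B + 3))/2 = -2 + ((-5 + B)/(3 + B))/2 = -2 + (-5 + B)/(2*(3 + B)))
d = -3 (d = -1*3 = -3)
(q(-5)*R(5))*d = ((2/(-5))*((-17 - 3*5)/(2*(3 + 5))))*(-3) = ((2*(-1/5))*((1/2)*(-17 - 15)/8))*(-3) = -(-32)/(5*8)*(-3) = -2/5*(-2)*(-3) = (4/5)*(-3) = -12/5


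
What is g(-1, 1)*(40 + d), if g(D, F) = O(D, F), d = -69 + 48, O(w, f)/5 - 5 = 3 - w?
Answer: 855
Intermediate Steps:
O(w, f) = 40 - 5*w (O(w, f) = 25 + 5*(3 - w) = 25 + (15 - 5*w) = 40 - 5*w)
d = -21
g(D, F) = 40 - 5*D
g(-1, 1)*(40 + d) = (40 - 5*(-1))*(40 - 21) = (40 + 5)*19 = 45*19 = 855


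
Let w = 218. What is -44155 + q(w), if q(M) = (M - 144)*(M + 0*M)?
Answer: -28023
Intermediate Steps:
q(M) = M*(-144 + M) (q(M) = (-144 + M)*(M + 0) = (-144 + M)*M = M*(-144 + M))
-44155 + q(w) = -44155 + 218*(-144 + 218) = -44155 + 218*74 = -44155 + 16132 = -28023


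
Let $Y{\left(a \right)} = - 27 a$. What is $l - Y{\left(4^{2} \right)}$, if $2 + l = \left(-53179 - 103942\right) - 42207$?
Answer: $-198898$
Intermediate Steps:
$l = -199330$ ($l = -2 - 199328 = -199330$)
$l - Y{\left(4^{2} \right)} = -199330 - - 27 \cdot 4^{2} = -199330 - \left(-27\right) 16 = -199330 - -432 = -199330 + 432 = -198898$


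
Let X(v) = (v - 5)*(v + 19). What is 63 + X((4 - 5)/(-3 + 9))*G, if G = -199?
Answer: 699365/36 ≈ 19427.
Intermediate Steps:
X(v) = (-5 + v)*(19 + v)
63 + X((4 - 5)/(-3 + 9))*G = 63 + (-95 + ((4 - 5)/(-3 + 9))**2 + 14*((4 - 5)/(-3 + 9)))*(-199) = 63 + (-95 + (-1/6)**2 + 14*(-1/6))*(-199) = 63 + (-95 + 1/36 - 7/3)*(-199) = 63 - 3503/36*(-199) = 63 + 697097/36 = 699365/36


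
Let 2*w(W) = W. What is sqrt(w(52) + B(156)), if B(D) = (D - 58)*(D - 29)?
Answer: 2*sqrt(3118) ≈ 111.68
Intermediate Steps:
w(W) = W/2
B(D) = (-58 + D)*(-29 + D)
sqrt(w(52) + B(156)) = sqrt((1/2)*52 + (1682 + 156**2 - 87*156)) = sqrt(26 + (1682 + 24336 - 13572)) = sqrt(26 + 12446) = sqrt(12472) = 2*sqrt(3118)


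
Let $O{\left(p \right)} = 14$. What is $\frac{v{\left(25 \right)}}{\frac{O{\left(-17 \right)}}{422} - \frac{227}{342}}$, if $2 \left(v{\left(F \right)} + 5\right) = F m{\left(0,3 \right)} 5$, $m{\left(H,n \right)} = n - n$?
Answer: $\frac{360810}{45503} \approx 7.9294$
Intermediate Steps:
$m{\left(H,n \right)} = 0$
$v{\left(F \right)} = -5$ ($v{\left(F \right)} = -5 + \frac{F 0 \cdot 5}{2} = -5 + \frac{0 \cdot 5}{2} = -5 + \frac{1}{2} \cdot 0 = -5 + 0 = -5$)
$\frac{v{\left(25 \right)}}{\frac{O{\left(-17 \right)}}{422} - \frac{227}{342}} = - \frac{5}{\frac{14}{422} - \frac{227}{342}} = - \frac{5}{14 \cdot \frac{1}{422} - \frac{227}{342}} = - \frac{5}{\frac{7}{211} - \frac{227}{342}} = - \frac{5}{- \frac{45503}{72162}} = \left(-5\right) \left(- \frac{72162}{45503}\right) = \frac{360810}{45503}$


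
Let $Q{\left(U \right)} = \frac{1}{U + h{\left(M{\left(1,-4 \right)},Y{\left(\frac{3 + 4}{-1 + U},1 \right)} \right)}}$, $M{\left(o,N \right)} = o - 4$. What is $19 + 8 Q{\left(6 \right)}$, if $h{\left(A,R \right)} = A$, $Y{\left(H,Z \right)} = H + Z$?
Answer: $\frac{65}{3} \approx 21.667$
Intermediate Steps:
$M{\left(o,N \right)} = -4 + o$ ($M{\left(o,N \right)} = o - 4 = -4 + o$)
$Q{\left(U \right)} = \frac{1}{-3 + U}$ ($Q{\left(U \right)} = \frac{1}{U + \left(-4 + 1\right)} = \frac{1}{U - 3} = \frac{1}{-3 + U}$)
$19 + 8 Q{\left(6 \right)} = 19 + \frac{8}{-3 + 6} = 19 + \frac{8}{3} = \frac{65}{3}$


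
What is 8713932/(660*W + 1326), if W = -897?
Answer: -1452322/98449 ≈ -14.752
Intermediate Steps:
8713932/(660*W + 1326) = 8713932/(660*(-897) + 1326) = 8713932/(-592020 + 1326) = 8713932/(-590694) = 8713932*(-1/590694) = -1452322/98449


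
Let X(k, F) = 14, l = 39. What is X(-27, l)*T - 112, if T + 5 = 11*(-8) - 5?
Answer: -1484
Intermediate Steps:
T = -98 (T = -5 + (11*(-8) - 5) = -5 + (-88 - 5) = -5 - 93 = -98)
X(-27, l)*T - 112 = 14*(-98) - 112 = -1372 - 112 = -1484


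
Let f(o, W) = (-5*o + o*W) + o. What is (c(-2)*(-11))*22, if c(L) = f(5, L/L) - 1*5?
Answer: 4840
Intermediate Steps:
f(o, W) = -4*o + W*o (f(o, W) = (-5*o + W*o) + o = -4*o + W*o)
c(L) = -20 (c(L) = 5*(-4 + L/L) - 1*5 = 5*(-4 + 1) - 5 = 5*(-3) - 5 = -15 - 5 = -20)
(c(-2)*(-11))*22 = -20*(-11)*22 = 220*22 = 4840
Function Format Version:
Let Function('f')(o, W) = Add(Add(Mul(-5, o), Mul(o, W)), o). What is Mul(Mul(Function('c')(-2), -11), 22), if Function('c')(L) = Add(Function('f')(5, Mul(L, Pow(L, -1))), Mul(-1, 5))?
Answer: 4840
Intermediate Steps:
Function('f')(o, W) = Add(Mul(-4, o), Mul(W, o)) (Function('f')(o, W) = Add(Add(Mul(-5, o), Mul(W, o)), o) = Add(Mul(-4, o), Mul(W, o)))
Function('c')(L) = -20 (Function('c')(L) = Add(Mul(5, Add(-4, Mul(L, Pow(L, -1)))), Mul(-1, 5)) = Add(Mul(5, Add(-4, 1)), -5) = Add(Mul(5, -3), -5) = Add(-15, -5) = -20)
Mul(Mul(Function('c')(-2), -11), 22) = Mul(Mul(-20, -11), 22) = Mul(220, 22) = 4840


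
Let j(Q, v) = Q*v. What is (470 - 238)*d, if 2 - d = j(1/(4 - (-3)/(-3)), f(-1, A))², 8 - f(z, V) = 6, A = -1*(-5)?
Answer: 3248/9 ≈ 360.89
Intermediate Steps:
A = 5
f(z, V) = 2 (f(z, V) = 8 - 1*6 = 8 - 6 = 2)
d = 14/9 (d = 2 - (2/(4 - (-3)/(-3)))² = 2 - (2/(4 - (-3)*(-1)/3))² = 2 - (2/(4 - 1*1))² = 2 - (2/(4 - 1))² = 2 - (2/3)² = 2 - ((⅓)*2)² = 2 - (⅔)² = 2 - 1*4/9 = 2 - 4/9 = 14/9 ≈ 1.5556)
(470 - 238)*d = (470 - 238)*(14/9) = 232*(14/9) = 3248/9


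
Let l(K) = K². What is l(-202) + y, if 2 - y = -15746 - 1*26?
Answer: 56578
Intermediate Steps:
y = 15774 (y = 2 - (-15746 - 1*26) = 2 - (-15746 - 26) = 2 - 1*(-15772) = 2 + 15772 = 15774)
l(-202) + y = (-202)² + 15774 = 40804 + 15774 = 56578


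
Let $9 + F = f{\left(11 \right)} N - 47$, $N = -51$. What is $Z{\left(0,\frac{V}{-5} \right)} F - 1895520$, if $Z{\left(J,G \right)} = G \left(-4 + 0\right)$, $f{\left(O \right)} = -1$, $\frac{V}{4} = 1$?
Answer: $-1895536$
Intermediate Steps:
$V = 4$ ($V = 4 \cdot 1 = 4$)
$Z{\left(J,G \right)} = - 4 G$ ($Z{\left(J,G \right)} = G \left(-4\right) = - 4 G$)
$F = -5$ ($F = -9 - -4 = -9 + \left(51 - 47\right) = -9 + 4 = -5$)
$Z{\left(0,\frac{V}{-5} \right)} F - 1895520 = - 4 \frac{4}{-5} \left(-5\right) - 1895520 = - 4 \cdot 4 \left(- \frac{1}{5}\right) \left(-5\right) - 1895520 = \left(-4\right) \left(- \frac{4}{5}\right) \left(-5\right) - 1895520 = \frac{16}{5} \left(-5\right) - 1895520 = -16 - 1895520 = -1895536$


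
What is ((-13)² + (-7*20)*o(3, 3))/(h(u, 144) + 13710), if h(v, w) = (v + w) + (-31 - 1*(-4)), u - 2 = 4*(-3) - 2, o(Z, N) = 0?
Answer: 169/13815 ≈ 0.012233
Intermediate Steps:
u = -12 (u = 2 + (4*(-3) - 2) = 2 + (-12 - 2) = 2 - 14 = -12)
h(v, w) = -27 + v + w (h(v, w) = (v + w) + (-31 + 4) = (v + w) - 27 = -27 + v + w)
((-13)² + (-7*20)*o(3, 3))/(h(u, 144) + 13710) = ((-13)² - 7*20*0)/((-27 - 12 + 144) + 13710) = (169 - 140*0)/(105 + 13710) = (169 + 0)/13815 = 169*(1/13815) = 169/13815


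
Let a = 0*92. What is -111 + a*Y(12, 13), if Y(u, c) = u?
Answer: -111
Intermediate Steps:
a = 0
-111 + a*Y(12, 13) = -111 + 0*12 = -111 + 0 = -111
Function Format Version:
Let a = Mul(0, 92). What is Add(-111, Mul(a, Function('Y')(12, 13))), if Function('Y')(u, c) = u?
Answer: -111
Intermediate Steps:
a = 0
Add(-111, Mul(a, Function('Y')(12, 13))) = Add(-111, Mul(0, 12)) = Add(-111, 0) = -111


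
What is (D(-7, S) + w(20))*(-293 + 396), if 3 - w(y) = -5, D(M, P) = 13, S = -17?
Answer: 2163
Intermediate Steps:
w(y) = 8 (w(y) = 3 - 1*(-5) = 3 + 5 = 8)
(D(-7, S) + w(20))*(-293 + 396) = (13 + 8)*(-293 + 396) = 21*103 = 2163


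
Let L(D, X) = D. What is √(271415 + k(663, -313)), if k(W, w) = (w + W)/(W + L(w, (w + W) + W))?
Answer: 2*√67854 ≈ 520.98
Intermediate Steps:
k(W, w) = 1 (k(W, w) = (w + W)/(W + w) = (W + w)/(W + w) = 1)
√(271415 + k(663, -313)) = √(271415 + 1) = √271416 = 2*√67854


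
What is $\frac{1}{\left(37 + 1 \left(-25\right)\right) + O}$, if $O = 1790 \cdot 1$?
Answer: $\frac{1}{1802} \approx 0.00055494$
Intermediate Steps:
$O = 1790$
$\frac{1}{\left(37 + 1 \left(-25\right)\right) + O} = \frac{1}{\left(37 + 1 \left(-25\right)\right) + 1790} = \frac{1}{\left(37 - 25\right) + 1790} = \frac{1}{12 + 1790} = \frac{1}{1802}$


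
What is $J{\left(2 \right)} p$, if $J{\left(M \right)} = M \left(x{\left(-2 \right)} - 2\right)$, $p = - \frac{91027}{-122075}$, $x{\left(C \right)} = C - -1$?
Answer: $- \frac{546162}{122075} \approx -4.474$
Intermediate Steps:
$x{\left(C \right)} = 1 + C$ ($x{\left(C \right)} = C + 1 = 1 + C$)
$p = \frac{91027}{122075}$ ($p = \left(-91027\right) \left(- \frac{1}{122075}\right) = \frac{91027}{122075} \approx 0.74566$)
$J{\left(M \right)} = - 3 M$ ($J{\left(M \right)} = M \left(\left(1 - 2\right) - 2\right) = M \left(-1 - 2\right) = M \left(-3\right) = - 3 M$)
$J{\left(2 \right)} p = \left(-3\right) 2 \cdot \frac{91027}{122075} = \left(-6\right) \frac{91027}{122075} = - \frac{546162}{122075}$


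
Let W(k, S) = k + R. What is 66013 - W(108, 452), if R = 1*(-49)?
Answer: 65954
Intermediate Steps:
R = -49
W(k, S) = -49 + k (W(k, S) = k - 49 = -49 + k)
66013 - W(108, 452) = 66013 - (-49 + 108) = 66013 - 1*59 = 66013 - 59 = 65954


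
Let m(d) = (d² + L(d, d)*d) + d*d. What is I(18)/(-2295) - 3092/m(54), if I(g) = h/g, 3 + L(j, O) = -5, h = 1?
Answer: -59137/103275 ≈ -0.57262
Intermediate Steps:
L(j, O) = -8 (L(j, O) = -3 - 5 = -8)
I(g) = 1/g
m(d) = -8*d + 2*d² (m(d) = (d² - 8*d) + d*d = (d² - 8*d) + d² = -8*d + 2*d²)
I(18)/(-2295) - 3092/m(54) = 1/(18*(-2295)) - 3092*1/(108*(-4 + 54)) = (1/18)*(-1/2295) - 3092/(2*54*50) = -1/41310 - 3092/5400 = -1/41310 - 3092*1/5400 = -1/41310 - 773/1350 = -59137/103275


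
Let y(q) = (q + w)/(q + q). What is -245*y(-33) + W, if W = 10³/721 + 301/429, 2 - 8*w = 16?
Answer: -104676449/824824 ≈ -126.91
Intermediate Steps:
w = -7/4 (w = ¼ - ⅛*16 = ¼ - 2 = -7/4 ≈ -1.7500)
y(q) = (-7/4 + q)/(2*q) (y(q) = (q - 7/4)/(q + q) = (-7/4 + q)/((2*q)) = (-7/4 + q)*(1/(2*q)) = (-7/4 + q)/(2*q))
W = 646021/309309 (W = 1000*(1/721) + 301*(1/429) = 1000/721 + 301/429 = 646021/309309 ≈ 2.0886)
-245*y(-33) + W = -245*(-7 + 4*(-33))/(8*(-33)) + 646021/309309 = -245*(-1)*(-7 - 132)/(8*33) + 646021/309309 = -245*(-1)*(-139)/(8*33) + 646021/309309 = -245*139/264 + 646021/309309 = -34055/264 + 646021/309309 = -104676449/824824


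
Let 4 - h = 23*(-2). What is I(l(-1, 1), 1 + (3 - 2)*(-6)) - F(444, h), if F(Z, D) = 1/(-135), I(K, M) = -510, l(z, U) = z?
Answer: -68849/135 ≈ -509.99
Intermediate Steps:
h = 50 (h = 4 - 23*(-2) = 4 - 1*(-46) = 4 + 46 = 50)
F(Z, D) = -1/135
I(l(-1, 1), 1 + (3 - 2)*(-6)) - F(444, h) = -510 - 1*(-1/135) = -510 + 1/135 = -68849/135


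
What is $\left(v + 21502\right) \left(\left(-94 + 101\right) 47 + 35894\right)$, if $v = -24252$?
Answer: $-99613250$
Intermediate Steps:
$\left(v + 21502\right) \left(\left(-94 + 101\right) 47 + 35894\right) = \left(-24252 + 21502\right) \left(\left(-94 + 101\right) 47 + 35894\right) = - 2750 \left(7 \cdot 47 + 35894\right) = - 2750 \left(329 + 35894\right) = \left(-2750\right) 36223 = -99613250$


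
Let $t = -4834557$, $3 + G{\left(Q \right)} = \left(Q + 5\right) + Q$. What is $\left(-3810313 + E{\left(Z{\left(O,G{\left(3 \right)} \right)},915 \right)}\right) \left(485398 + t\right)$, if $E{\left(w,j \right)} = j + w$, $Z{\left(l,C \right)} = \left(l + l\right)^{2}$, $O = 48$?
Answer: $16527595746938$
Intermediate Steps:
$G{\left(Q \right)} = 2 + 2 Q$ ($G{\left(Q \right)} = -3 + \left(\left(Q + 5\right) + Q\right) = -3 + \left(\left(5 + Q\right) + Q\right) = -3 + \left(5 + 2 Q\right) = 2 + 2 Q$)
$Z{\left(l,C \right)} = 4 l^{2}$ ($Z{\left(l,C \right)} = \left(2 l\right)^{2} = 4 l^{2}$)
$\left(-3810313 + E{\left(Z{\left(O,G{\left(3 \right)} \right)},915 \right)}\right) \left(485398 + t\right) = \left(-3810313 + \left(915 + 4 \cdot 48^{2}\right)\right) \left(485398 - 4834557\right) = \left(-3810313 + \left(915 + 4 \cdot 2304\right)\right) \left(-4349159\right) = \left(-3810313 + \left(915 + 9216\right)\right) \left(-4349159\right) = \left(-3810313 + 10131\right) \left(-4349159\right) = \left(-3800182\right) \left(-4349159\right) = 16527595746938$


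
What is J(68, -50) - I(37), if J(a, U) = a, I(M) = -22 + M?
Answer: 53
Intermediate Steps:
J(68, -50) - I(37) = 68 - (-22 + 37) = 68 - 1*15 = 68 - 15 = 53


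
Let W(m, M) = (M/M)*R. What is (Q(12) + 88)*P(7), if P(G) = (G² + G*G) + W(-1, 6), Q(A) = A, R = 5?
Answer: 10300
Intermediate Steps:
W(m, M) = 5 (W(m, M) = (M/M)*5 = 1*5 = 5)
P(G) = 5 + 2*G² (P(G) = (G² + G*G) + 5 = (G² + G²) + 5 = 2*G² + 5 = 5 + 2*G²)
(Q(12) + 88)*P(7) = (12 + 88)*(5 + 2*7²) = 100*(5 + 2*49) = 100*(5 + 98) = 100*103 = 10300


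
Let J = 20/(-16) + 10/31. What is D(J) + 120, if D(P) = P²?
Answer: 1858345/15376 ≈ 120.86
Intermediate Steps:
J = -115/124 (J = 20*(-1/16) + 10*(1/31) = -5/4 + 10/31 = -115/124 ≈ -0.92742)
D(J) + 120 = (-115/124)² + 120 = 13225/15376 + 120 = 1858345/15376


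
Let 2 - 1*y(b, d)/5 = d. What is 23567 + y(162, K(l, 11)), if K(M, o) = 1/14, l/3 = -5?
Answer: 330073/14 ≈ 23577.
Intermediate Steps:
l = -15 (l = 3*(-5) = -15)
K(M, o) = 1/14
y(b, d) = 10 - 5*d
23567 + y(162, K(l, 11)) = 23567 + (10 - 5*1/14) = 23567 + (10 - 5/14) = 23567 + 135/14 = 330073/14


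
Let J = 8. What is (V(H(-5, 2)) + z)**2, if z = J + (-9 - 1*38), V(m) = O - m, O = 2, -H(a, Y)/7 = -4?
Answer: 4225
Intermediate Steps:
H(a, Y) = 28 (H(a, Y) = -7*(-4) = 28)
V(m) = 2 - m
z = -39 (z = 8 + (-9 - 1*38) = 8 + (-9 - 38) = 8 - 47 = -39)
(V(H(-5, 2)) + z)**2 = ((2 - 1*28) - 39)**2 = ((2 - 28) - 39)**2 = (-26 - 39)**2 = (-65)**2 = 4225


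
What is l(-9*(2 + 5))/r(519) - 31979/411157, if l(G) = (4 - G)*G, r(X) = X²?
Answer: -1149932124/12305517853 ≈ -0.093449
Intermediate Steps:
l(G) = G*(4 - G)
l(-9*(2 + 5))/r(519) - 31979/411157 = ((-9*(2 + 5))*(4 - (-9)*(2 + 5)))/(519²) - 31979/411157 = ((-9*7)*(4 - (-9)*7))/269361 - 31979*1/411157 = -63*(4 - 1*(-63))*(1/269361) - 31979/411157 = -63*(4 + 63)*(1/269361) - 31979/411157 = -63*67*(1/269361) - 31979/411157 = -4221*1/269361 - 31979/411157 = -469/29929 - 31979/411157 = -1149932124/12305517853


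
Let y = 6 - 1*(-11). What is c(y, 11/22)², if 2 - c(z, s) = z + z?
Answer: 1024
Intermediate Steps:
y = 17 (y = 6 + 11 = 17)
c(z, s) = 2 - 2*z (c(z, s) = 2 - (z + z) = 2 - 2*z)
c(y, 11/22)² = (2 - 2*17)² = (2 - 34)² = (-32)² = 1024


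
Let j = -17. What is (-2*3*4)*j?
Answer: 408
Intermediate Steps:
(-2*3*4)*j = (-2*3*4)*(-17) = -6*4*(-17) = -24*(-17) = 408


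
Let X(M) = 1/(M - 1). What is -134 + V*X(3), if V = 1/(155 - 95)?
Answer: -16079/120 ≈ -133.99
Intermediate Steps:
V = 1/60 ≈ 0.016667
X(M) = 1/(-1 + M)
-134 + V*X(3) = -134 + 1/(60*(-1 + 3)) = -134 + (1/60)/2 = -134 + (1/60)*(½) = -134 + 1/120 = -16079/120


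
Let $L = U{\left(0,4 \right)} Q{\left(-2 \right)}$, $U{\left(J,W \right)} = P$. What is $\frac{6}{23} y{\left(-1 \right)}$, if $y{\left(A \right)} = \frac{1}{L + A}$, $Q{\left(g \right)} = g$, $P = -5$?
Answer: $\frac{2}{69} \approx 0.028986$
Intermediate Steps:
$U{\left(J,W \right)} = -5$
$L = 10$ ($L = \left(-5\right) \left(-2\right) = 10$)
$y{\left(A \right)} = \frac{1}{10 + A}$
$\frac{6}{23} y{\left(-1 \right)} = \frac{6 \cdot \frac{1}{23}}{10 - 1} = \frac{6 \cdot \frac{1}{23}}{9} = \frac{6}{23} \cdot \frac{1}{9} = \frac{2}{69}$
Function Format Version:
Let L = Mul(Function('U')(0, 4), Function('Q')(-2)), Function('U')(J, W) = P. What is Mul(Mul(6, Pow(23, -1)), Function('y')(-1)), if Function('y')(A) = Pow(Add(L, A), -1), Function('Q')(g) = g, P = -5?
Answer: Rational(2, 69) ≈ 0.028986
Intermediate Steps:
Function('U')(J, W) = -5
L = 10 (L = Mul(-5, -2) = 10)
Function('y')(A) = Pow(Add(10, A), -1)
Mul(Mul(6, Pow(23, -1)), Function('y')(-1)) = Mul(Mul(6, Pow(23, -1)), Pow(Add(10, -1), -1)) = Mul(Mul(6, Rational(1, 23)), Pow(9, -1)) = Mul(Rational(6, 23), Rational(1, 9)) = Rational(2, 69)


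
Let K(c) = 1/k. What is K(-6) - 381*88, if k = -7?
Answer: -234697/7 ≈ -33528.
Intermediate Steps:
K(c) = -1/7 (K(c) = 1/(-7) = -1/7)
K(-6) - 381*88 = -1/7 - 381*88 = -1/7 - 33528 = -234697/7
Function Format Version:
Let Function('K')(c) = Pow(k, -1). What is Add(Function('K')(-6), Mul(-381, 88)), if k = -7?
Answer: Rational(-234697, 7) ≈ -33528.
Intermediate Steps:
Function('K')(c) = Rational(-1, 7) (Function('K')(c) = Pow(-7, -1) = Rational(-1, 7))
Add(Function('K')(-6), Mul(-381, 88)) = Add(Rational(-1, 7), Mul(-381, 88)) = Add(Rational(-1, 7), -33528) = Rational(-234697, 7)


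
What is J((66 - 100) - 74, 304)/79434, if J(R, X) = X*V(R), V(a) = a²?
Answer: 65664/1471 ≈ 44.639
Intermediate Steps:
J(R, X) = X*R²
J((66 - 100) - 74, 304)/79434 = (304*((66 - 100) - 74)²)/79434 = (304*(-34 - 74)²)*(1/79434) = (304*(-108)²)*(1/79434) = (304*11664)*(1/79434) = 3545856*(1/79434) = 65664/1471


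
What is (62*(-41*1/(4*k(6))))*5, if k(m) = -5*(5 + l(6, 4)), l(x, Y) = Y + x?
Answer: 1271/30 ≈ 42.367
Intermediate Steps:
k(m) = -75 (k(m) = -5*(5 + (4 + 6)) = -5*(5 + 10) = -5*15 = -75)
(62*(-41*1/(4*k(6))))*5 = (62*(-41/((-75*4))))*5 = (62*(-41/(-300)))*5 = (62*(-41*(-1/300)))*5 = (62*(41/300))*5 = (1271/150)*5 = 1271/30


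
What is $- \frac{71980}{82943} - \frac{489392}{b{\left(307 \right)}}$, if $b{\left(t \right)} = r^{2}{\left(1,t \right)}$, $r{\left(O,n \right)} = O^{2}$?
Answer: $- \frac{40591712636}{82943} \approx -4.8939 \cdot 10^{5}$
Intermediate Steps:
$b{\left(t \right)} = 1$ ($b{\left(t \right)} = \left(1^{2}\right)^{2} = 1^{2} = 1$)
$- \frac{71980}{82943} - \frac{489392}{b{\left(307 \right)}} = - \frac{71980}{82943} - \frac{489392}{1} = \left(-71980\right) \frac{1}{82943} - 489392 = - \frac{71980}{82943} - 489392 = - \frac{40591712636}{82943}$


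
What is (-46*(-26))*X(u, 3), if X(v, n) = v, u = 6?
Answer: 7176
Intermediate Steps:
(-46*(-26))*X(u, 3) = -46*(-26)*6 = 1196*6 = 7176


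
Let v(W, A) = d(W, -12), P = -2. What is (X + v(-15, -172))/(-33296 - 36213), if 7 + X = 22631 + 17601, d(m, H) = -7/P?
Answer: -80457/139018 ≈ -0.57875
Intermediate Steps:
d(m, H) = 7/2 (d(m, H) = -7/(-2) = -7*(-½) = 7/2)
v(W, A) = 7/2
X = 40225 (X = -7 + (22631 + 17601) = -7 + 40232 = 40225)
(X + v(-15, -172))/(-33296 - 36213) = (40225 + 7/2)/(-33296 - 36213) = (80457/2)/(-69509) = (80457/2)*(-1/69509) = -80457/139018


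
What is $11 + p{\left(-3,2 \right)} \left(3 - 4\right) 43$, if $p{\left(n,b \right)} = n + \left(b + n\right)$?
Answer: $183$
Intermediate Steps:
$p{\left(n,b \right)} = b + 2 n$
$11 + p{\left(-3,2 \right)} \left(3 - 4\right) 43 = 11 + \left(2 + 2 \left(-3\right)\right) \left(3 - 4\right) 43 = 11 + \left(2 - 6\right) \left(-1\right) 43 = 11 + \left(-4\right) \left(-1\right) 43 = 11 + 4 \cdot 43 = 11 + 172 = 183$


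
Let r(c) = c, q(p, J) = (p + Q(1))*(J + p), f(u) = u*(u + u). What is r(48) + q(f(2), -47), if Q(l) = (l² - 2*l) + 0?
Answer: -225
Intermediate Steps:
Q(l) = l² - 2*l
f(u) = 2*u² (f(u) = u*(2*u) = 2*u²)
q(p, J) = (-1 + p)*(J + p) (q(p, J) = (p + 1*(-2 + 1))*(J + p) = (p + 1*(-1))*(J + p) = (p - 1)*(J + p) = (-1 + p)*(J + p))
r(48) + q(f(2), -47) = 48 + ((2*2²)² - 1*(-47) - 2*2² - 94*2²) = 48 + ((2*4)² + 47 - 2*4 - 94*4) = 48 + (8² + 47 - 1*8 - 47*8) = 48 + (64 + 47 - 8 - 376) = 48 - 273 = -225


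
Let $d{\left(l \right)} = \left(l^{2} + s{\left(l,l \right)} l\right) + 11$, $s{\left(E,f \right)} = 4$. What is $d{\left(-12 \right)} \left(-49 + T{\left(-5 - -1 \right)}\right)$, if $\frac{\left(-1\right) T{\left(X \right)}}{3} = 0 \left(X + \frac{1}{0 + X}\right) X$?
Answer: $-5243$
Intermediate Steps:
$T{\left(X \right)} = 0$ ($T{\left(X \right)} = - 3 \cdot 0 \left(X + \frac{1}{0 + X}\right) X = - 3 \cdot 0 \left(X + \frac{1}{X}\right) X = - 3 \cdot 0 X = \left(-3\right) 0 = 0$)
$d{\left(l \right)} = 11 + l^{2} + 4 l$ ($d{\left(l \right)} = \left(l^{2} + 4 l\right) + 11 = 11 + l^{2} + 4 l$)
$d{\left(-12 \right)} \left(-49 + T{\left(-5 - -1 \right)}\right) = \left(11 + \left(-12\right)^{2} + 4 \left(-12\right)\right) \left(-49 + 0\right) = \left(11 + 144 - 48\right) \left(-49\right) = 107 \left(-49\right) = -5243$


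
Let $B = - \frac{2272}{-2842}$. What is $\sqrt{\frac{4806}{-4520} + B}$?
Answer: $\frac{i \sqrt{13883059655}}{229390} \approx 0.51365 i$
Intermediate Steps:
$B = \frac{1136}{1421}$ ($B = \left(-2272\right) \left(- \frac{1}{2842}\right) = \frac{1136}{1421} \approx 0.79944$)
$\sqrt{\frac{4806}{-4520} + B} = \sqrt{\frac{4806}{-4520} + \frac{1136}{1421}} = \sqrt{4806 \left(- \frac{1}{4520}\right) + \frac{1136}{1421}} = \sqrt{- \frac{2403}{2260} + \frac{1136}{1421}} = \sqrt{- \frac{847303}{3211460}} = \frac{i \sqrt{13883059655}}{229390}$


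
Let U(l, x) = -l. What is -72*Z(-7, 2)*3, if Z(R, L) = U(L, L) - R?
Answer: -1080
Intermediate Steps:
Z(R, L) = -L - R
-72*Z(-7, 2)*3 = -72*(-1*2 - 1*(-7))*3 = -72*(-2 + 7)*3 = -72*5*3 = -360*3 = -1080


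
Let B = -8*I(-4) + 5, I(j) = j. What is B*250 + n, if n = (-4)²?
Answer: 9266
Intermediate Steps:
n = 16
B = 37 (B = -8*(-4) + 5 = 32 + 5 = 37)
B*250 + n = 37*250 + 16 = 9250 + 16 = 9266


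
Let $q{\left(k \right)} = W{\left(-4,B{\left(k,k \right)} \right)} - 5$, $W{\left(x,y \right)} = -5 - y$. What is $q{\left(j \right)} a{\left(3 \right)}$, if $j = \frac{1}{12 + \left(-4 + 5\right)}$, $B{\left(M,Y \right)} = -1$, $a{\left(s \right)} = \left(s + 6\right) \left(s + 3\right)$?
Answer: $-486$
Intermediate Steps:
$a{\left(s \right)} = \left(3 + s\right) \left(6 + s\right)$ ($a{\left(s \right)} = \left(6 + s\right) \left(3 + s\right) = \left(3 + s\right) \left(6 + s\right)$)
$j = \frac{1}{13}$ ($j = \frac{1}{12 + 1} = \frac{1}{13} \approx 0.076923$)
$q{\left(k \right)} = -9$ ($q{\left(k \right)} = \left(-5 - -1\right) - 5 = \left(-5 + 1\right) - 5 = -4 - 5 = -9$)
$q{\left(j \right)} a{\left(3 \right)} = - 9 \left(18 + 3^{2} + 9 \cdot 3\right) = - 9 \left(18 + 9 + 27\right) = \left(-9\right) 54 = -486$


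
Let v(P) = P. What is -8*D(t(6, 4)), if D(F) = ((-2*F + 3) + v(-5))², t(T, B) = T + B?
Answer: -3872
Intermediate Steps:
t(T, B) = B + T
D(F) = (-2 - 2*F)² (D(F) = ((-2*F + 3) - 5)² = ((3 - 2*F) - 5)² = (-2 - 2*F)²)
-8*D(t(6, 4)) = -32*(1 + (4 + 6))² = -32*(1 + 10)² = -32*11² = -32*121 = -8*484 = -3872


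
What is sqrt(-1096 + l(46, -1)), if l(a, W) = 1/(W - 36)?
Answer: I*sqrt(1500461)/37 ≈ 33.106*I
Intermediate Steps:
l(a, W) = 1/(-36 + W)
sqrt(-1096 + l(46, -1)) = sqrt(-1096 + 1/(-36 - 1)) = sqrt(-1096 + 1/(-37)) = sqrt(-1096 - 1/37) = sqrt(-40553/37) = I*sqrt(1500461)/37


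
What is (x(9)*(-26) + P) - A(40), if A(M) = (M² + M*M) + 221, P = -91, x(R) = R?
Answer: -3746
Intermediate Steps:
A(M) = 221 + 2*M² (A(M) = (M² + M²) + 221 = 2*M² + 221 = 221 + 2*M²)
(x(9)*(-26) + P) - A(40) = (9*(-26) - 91) - (221 + 2*40²) = (-234 - 91) - (221 + 2*1600) = -325 - (221 + 3200) = -325 - 1*3421 = -325 - 3421 = -3746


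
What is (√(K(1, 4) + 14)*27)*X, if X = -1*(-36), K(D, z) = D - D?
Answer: 972*√14 ≈ 3636.9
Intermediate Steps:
K(D, z) = 0
X = 36
(√(K(1, 4) + 14)*27)*X = (√(0 + 14)*27)*36 = (√14*27)*36 = (27*√14)*36 = 972*√14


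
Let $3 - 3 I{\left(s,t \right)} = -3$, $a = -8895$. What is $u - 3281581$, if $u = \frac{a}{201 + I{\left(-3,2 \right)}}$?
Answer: $- \frac{666169838}{203} \approx -3.2816 \cdot 10^{6}$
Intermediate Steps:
$I{\left(s,t \right)} = 2$ ($I{\left(s,t \right)} = 1 - -1 = 1 + 1 = 2$)
$u = - \frac{8895}{203}$ ($u = - \frac{8895}{201 + 2} = - \frac{8895}{203} \approx -43.818$)
$u - 3281581 = - \frac{8895}{203} - 3281581 = - \frac{666169838}{203}$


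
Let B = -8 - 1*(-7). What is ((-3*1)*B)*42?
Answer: 126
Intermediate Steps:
B = -1 (B = -8 + 7 = -1)
((-3*1)*B)*42 = (-3*1*(-1))*42 = -3*(-1)*42 = 3*42 = 126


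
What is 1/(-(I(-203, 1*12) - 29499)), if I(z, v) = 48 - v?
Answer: 1/29463 ≈ 3.3941e-5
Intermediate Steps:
1/(-(I(-203, 1*12) - 29499)) = 1/(-((48 - 12) - 29499)) = 1/(-(36 - 29499)) = 1/(-1*(-29463)) = 1/29463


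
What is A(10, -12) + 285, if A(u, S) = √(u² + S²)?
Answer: 285 + 2*√61 ≈ 300.62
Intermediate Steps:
A(u, S) = √(S² + u²)
A(10, -12) + 285 = √((-12)² + 10²) + 285 = √(144 + 100) + 285 = √244 + 285 = 2*√61 + 285 = 285 + 2*√61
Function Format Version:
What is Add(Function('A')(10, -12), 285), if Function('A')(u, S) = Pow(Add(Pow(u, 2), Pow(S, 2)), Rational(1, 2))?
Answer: Add(285, Mul(2, Pow(61, Rational(1, 2)))) ≈ 300.62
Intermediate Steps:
Function('A')(u, S) = Pow(Add(Pow(S, 2), Pow(u, 2)), Rational(1, 2))
Add(Function('A')(10, -12), 285) = Add(Pow(Add(Pow(-12, 2), Pow(10, 2)), Rational(1, 2)), 285) = Add(Pow(Add(144, 100), Rational(1, 2)), 285) = Add(Pow(244, Rational(1, 2)), 285) = Add(Mul(2, Pow(61, Rational(1, 2))), 285) = Add(285, Mul(2, Pow(61, Rational(1, 2))))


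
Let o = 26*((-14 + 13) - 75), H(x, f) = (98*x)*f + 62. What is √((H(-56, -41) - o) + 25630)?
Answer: 2*√63169 ≈ 502.67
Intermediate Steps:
H(x, f) = 62 + 98*f*x (H(x, f) = 98*f*x + 62 = 62 + 98*f*x)
o = -1976 (o = 26*(-1 - 75) = 26*(-76) = -1976)
√((H(-56, -41) - o) + 25630) = √(((62 + 98*(-41)*(-56)) - 1*(-1976)) + 25630) = √(((62 + 225008) + 1976) + 25630) = √((225070 + 1976) + 25630) = √(227046 + 25630) = √252676 = 2*√63169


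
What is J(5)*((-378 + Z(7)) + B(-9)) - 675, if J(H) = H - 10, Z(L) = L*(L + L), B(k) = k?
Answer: 770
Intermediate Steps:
Z(L) = 2*L² (Z(L) = L*(2*L) = 2*L²)
J(H) = -10 + H
J(5)*((-378 + Z(7)) + B(-9)) - 675 = (-10 + 5)*((-378 + 2*7²) - 9) - 675 = -5*((-378 + 2*49) - 9) - 675 = -5*((-378 + 98) - 9) - 675 = -5*(-280 - 9) - 675 = -5*(-289) - 675 = 1445 - 675 = 770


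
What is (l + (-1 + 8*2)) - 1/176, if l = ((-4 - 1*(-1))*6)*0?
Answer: 2639/176 ≈ 14.994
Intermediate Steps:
l = 0 (l = ((-4 + 1)*6)*0 = -3*6*0 = -18*0 = 0)
(l + (-1 + 8*2)) - 1/176 = (0 + (-1 + 8*2)) - 1/176 = (0 + (-1 + 16)) - 1*1/176 = (0 + 15) - 1/176 = 15 - 1/176 = 2639/176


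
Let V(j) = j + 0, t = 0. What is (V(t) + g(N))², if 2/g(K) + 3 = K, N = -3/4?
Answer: 64/225 ≈ 0.28444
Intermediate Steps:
N = -¾ (N = -3*¼ = -¾ ≈ -0.75000)
g(K) = 2/(-3 + K)
V(j) = j
(V(t) + g(N))² = (0 + 2/(-3 - ¾))² = (0 + 2/(-15/4))² = (0 + 2*(-4/15))² = (0 - 8/15)² = (-8/15)² = 64/225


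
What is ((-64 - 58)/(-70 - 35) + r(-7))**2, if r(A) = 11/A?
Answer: 1849/11025 ≈ 0.16771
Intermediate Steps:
((-64 - 58)/(-70 - 35) + r(-7))**2 = ((-64 - 58)/(-70 - 35) + 11/(-7))**2 = (-122/(-105) + 11*(-1/7))**2 = (-122*(-1/105) - 11/7)**2 = (122/105 - 11/7)**2 = (-43/105)**2 = 1849/11025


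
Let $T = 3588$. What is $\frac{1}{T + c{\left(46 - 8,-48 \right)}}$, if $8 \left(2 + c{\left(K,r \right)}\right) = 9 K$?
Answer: $\frac{4}{14515} \approx 0.00027558$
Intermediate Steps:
$c{\left(K,r \right)} = -2 + \frac{9 K}{8}$
$\frac{1}{T + c{\left(46 - 8,-48 \right)}} = \frac{1}{3588 - \left(2 - \frac{9 \left(46 - 8\right)}{8}\right)} = \frac{1}{3588 + \left(-2 + \frac{9}{8} \cdot 38\right)} = \frac{1}{3588 + \left(-2 + \frac{171}{4}\right)} = \frac{1}{3588 + \frac{163}{4}} = \frac{1}{\frac{14515}{4}} = \frac{4}{14515}$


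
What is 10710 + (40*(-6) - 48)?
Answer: 10422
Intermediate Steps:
10710 + (40*(-6) - 48) = 10710 + (-240 - 48) = 10710 - 288 = 10422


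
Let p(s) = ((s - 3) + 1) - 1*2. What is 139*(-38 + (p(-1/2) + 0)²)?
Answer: -9869/4 ≈ -2467.3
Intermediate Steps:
p(s) = -4 + s (p(s) = ((-3 + s) + 1) - 2 = (-2 + s) - 2 = -4 + s)
139*(-38 + (p(-1/2) + 0)²) = 139*(-38 + ((-4 - 1/2) + 0)²) = 139*(-38 + ((-4 - 1*½) + 0)²) = 139*(-38 + ((-4 - ½) + 0)²) = 139*(-38 + (-9/2 + 0)²) = 139*(-38 + (-9/2)²) = 139*(-38 + 81/4) = 139*(-71/4) = -9869/4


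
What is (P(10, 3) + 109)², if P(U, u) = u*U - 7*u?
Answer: 13924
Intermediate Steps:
P(U, u) = -7*u + U*u (P(U, u) = U*u - 7*u = -7*u + U*u)
(P(10, 3) + 109)² = (3*(-7 + 10) + 109)² = (3*3 + 109)² = (9 + 109)² = 118² = 13924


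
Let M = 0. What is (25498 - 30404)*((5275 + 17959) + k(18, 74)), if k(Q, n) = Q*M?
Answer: -113986004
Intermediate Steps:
k(Q, n) = 0 (k(Q, n) = Q*0 = 0)
(25498 - 30404)*((5275 + 17959) + k(18, 74)) = (25498 - 30404)*((5275 + 17959) + 0) = -4906*(23234 + 0) = -4906*23234 = -113986004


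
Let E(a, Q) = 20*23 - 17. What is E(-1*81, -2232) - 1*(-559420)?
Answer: 559863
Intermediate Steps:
E(a, Q) = 443 (E(a, Q) = 460 - 17 = 443)
E(-1*81, -2232) - 1*(-559420) = 443 - 1*(-559420) = 443 + 559420 = 559863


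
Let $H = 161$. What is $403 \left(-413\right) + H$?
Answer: $-166278$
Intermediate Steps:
$403 \left(-413\right) + H = 403 \left(-413\right) + 161 = -166439 + 161 = -166278$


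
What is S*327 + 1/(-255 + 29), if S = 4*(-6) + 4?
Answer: -1478041/226 ≈ -6540.0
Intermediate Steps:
S = -20 (S = -24 + 4 = -20)
S*327 + 1/(-255 + 29) = -20*327 + 1/(-255 + 29) = -6540 + 1/(-226) = -6540 - 1/226 = -1478041/226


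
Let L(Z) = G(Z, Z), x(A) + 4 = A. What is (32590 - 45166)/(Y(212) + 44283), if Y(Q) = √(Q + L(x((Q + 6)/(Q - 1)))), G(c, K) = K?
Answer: -39168844896/137922532891 + 4192*√9306366/137922532891 ≈ -0.28390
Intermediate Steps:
x(A) = -4 + A
L(Z) = Z
Y(Q) = √(-4 + Q + (6 + Q)/(-1 + Q)) (Y(Q) = √(Q + (-4 + (Q + 6)/(Q - 1))) = √(Q + (-4 + (6 + Q)/(-1 + Q))) = √(-4 + Q + (6 + Q)/(-1 + Q)))
(32590 - 45166)/(Y(212) + 44283) = (32590 - 45166)/(√((10 + 212² - 4*212)/(-1 + 212)) + 44283) = -12576/(√((10 + 44944 - 848)/211) + 44283) = -12576/(√((1/211)*44106) + 44283) = -12576/(√(44106/211) + 44283) = -12576/(√9306366/211 + 44283) = -12576/(44283 + √9306366/211)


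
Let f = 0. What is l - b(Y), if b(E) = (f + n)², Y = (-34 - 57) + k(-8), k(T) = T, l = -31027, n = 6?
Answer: -31063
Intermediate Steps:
Y = -99 (Y = (-34 - 57) - 8 = -91 - 8 = -99)
b(E) = 36 (b(E) = (0 + 6)² = 6² = 36)
l - b(Y) = -31027 - 1*36 = -31027 - 36 = -31063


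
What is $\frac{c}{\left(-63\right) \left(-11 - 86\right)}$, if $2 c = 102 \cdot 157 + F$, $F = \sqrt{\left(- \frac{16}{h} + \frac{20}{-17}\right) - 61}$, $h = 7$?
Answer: $\frac{2669}{2037} + \frac{i \sqrt{912849}}{1454418} \approx 1.3103 + 0.00065692 i$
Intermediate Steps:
$F = \frac{i \sqrt{912849}}{119}$ ($F = \sqrt{\left(- \frac{16}{7} + \frac{20}{-17}\right) - 61} = \sqrt{\left(\left(-16\right) \frac{1}{7} + 20 \left(- \frac{1}{17}\right)\right) - 61} = \sqrt{\left(- \frac{16}{7} - \frac{20}{17}\right) - 61} = \sqrt{- \frac{412}{119} - 61} = \sqrt{- \frac{7671}{119}} = \frac{i \sqrt{912849}}{119} \approx 8.0288 i$)
$c = 8007 + \frac{i \sqrt{912849}}{238}$ ($c = \frac{102 \cdot 157 + \frac{i \sqrt{912849}}{119}}{2} = \frac{16014 + \frac{i \sqrt{912849}}{119}}{2} = 8007 + \frac{i \sqrt{912849}}{238} \approx 8007.0 + 4.0144 i$)
$\frac{c}{\left(-63\right) \left(-11 - 86\right)} = \frac{8007 + \frac{i \sqrt{912849}}{238}}{\left(-63\right) \left(-11 - 86\right)} = \frac{8007 + \frac{i \sqrt{912849}}{238}}{\left(-63\right) \left(-97\right)} = \frac{8007 + \frac{i \sqrt{912849}}{238}}{6111} = \left(8007 + \frac{i \sqrt{912849}}{238}\right) \frac{1}{6111} = \frac{2669}{2037} + \frac{i \sqrt{912849}}{1454418}$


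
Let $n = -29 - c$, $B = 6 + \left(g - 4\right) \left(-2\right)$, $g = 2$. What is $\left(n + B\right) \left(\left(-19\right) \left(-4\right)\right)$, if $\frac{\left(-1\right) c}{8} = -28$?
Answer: $-18468$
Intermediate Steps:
$c = 224$ ($c = \left(-8\right) \left(-28\right) = 224$)
$B = 10$ ($B = 6 + \left(2 - 4\right) \left(-2\right) = 6 - -4 = 6 + 4 = 10$)
$n = -253$ ($n = -29 - 224 = -253$)
$\left(n + B\right) \left(\left(-19\right) \left(-4\right)\right) = \left(-253 + 10\right) \left(\left(-19\right) \left(-4\right)\right) = \left(-243\right) 76 = -18468$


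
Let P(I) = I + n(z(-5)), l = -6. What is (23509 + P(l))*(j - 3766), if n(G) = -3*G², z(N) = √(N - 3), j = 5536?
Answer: 41642790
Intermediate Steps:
z(N) = √(-3 + N)
P(I) = 24 + I (P(I) = I - 3*(√(-3 - 5))² = I - 3*(√(-8))² = I - 3*(2*I*√2)² = I - 3*(-8) = I + 24 = 24 + I)
(23509 + P(l))*(j - 3766) = (23509 + (24 - 6))*(5536 - 3766) = (23509 + 18)*1770 = 23527*1770 = 41642790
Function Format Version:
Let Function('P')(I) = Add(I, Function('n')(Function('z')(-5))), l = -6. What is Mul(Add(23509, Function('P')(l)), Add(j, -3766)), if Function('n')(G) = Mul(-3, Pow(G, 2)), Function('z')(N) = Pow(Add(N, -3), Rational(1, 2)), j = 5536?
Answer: 41642790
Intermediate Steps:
Function('z')(N) = Pow(Add(-3, N), Rational(1, 2))
Function('P')(I) = Add(24, I) (Function('P')(I) = Add(I, Mul(-3, Pow(Pow(Add(-3, -5), Rational(1, 2)), 2))) = Add(I, Mul(-3, Pow(Pow(-8, Rational(1, 2)), 2))) = Add(I, Mul(-3, Pow(Mul(2, I, Pow(2, Rational(1, 2))), 2))) = Add(I, Mul(-3, -8)) = Add(I, 24) = Add(24, I))
Mul(Add(23509, Function('P')(l)), Add(j, -3766)) = Mul(Add(23509, Add(24, -6)), Add(5536, -3766)) = Mul(Add(23509, 18), 1770) = Mul(23527, 1770) = 41642790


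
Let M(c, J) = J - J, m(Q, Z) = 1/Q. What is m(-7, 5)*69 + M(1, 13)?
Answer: -69/7 ≈ -9.8571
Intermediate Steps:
M(c, J) = 0
m(-7, 5)*69 + M(1, 13) = 69/(-7) + 0 = -⅐*69 + 0 = -69/7 + 0 = -69/7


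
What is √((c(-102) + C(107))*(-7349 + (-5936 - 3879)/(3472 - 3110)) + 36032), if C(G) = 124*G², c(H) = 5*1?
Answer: I*√1372252382414458/362 ≈ 1.0233e+5*I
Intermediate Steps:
c(H) = 5
√((c(-102) + C(107))*(-7349 + (-5936 - 3879)/(3472 - 3110)) + 36032) = √((5 + 124*107²)*(-7349 + (-5936 - 3879)/(3472 - 3110)) + 36032) = √((5 + 124*11449)*(-7349 - 9815/362) + 36032) = √((5 + 1419676)*(-7349 - 9815*1/362) + 36032) = √(1419681*(-7349 - 9815/362) + 36032) = √(1419681*(-2670153/362) + 36032) = √(-3790765481193/362 + 36032) = √(-3790752437609/362) = I*√1372252382414458/362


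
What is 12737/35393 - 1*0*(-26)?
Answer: 12737/35393 ≈ 0.35987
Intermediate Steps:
12737/35393 - 1*0*(-26) = 12737*(1/35393) + 0*(-26) = 12737/35393 + 0 = 12737/35393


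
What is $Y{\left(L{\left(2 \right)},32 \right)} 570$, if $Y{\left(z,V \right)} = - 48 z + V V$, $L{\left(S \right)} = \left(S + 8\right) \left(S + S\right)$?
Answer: $-510720$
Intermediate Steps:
$L{\left(S \right)} = 2 S \left(8 + S\right)$ ($L{\left(S \right)} = \left(8 + S\right) 2 S = 2 S \left(8 + S\right)$)
$Y{\left(z,V \right)} = V^{2} - 48 z$ ($Y{\left(z,V \right)} = - 48 z + V^{2} = V^{2} - 48 z$)
$Y{\left(L{\left(2 \right)},32 \right)} 570 = \left(32^{2} - 48 \cdot 2 \cdot 2 \left(8 + 2\right)\right) 570 = \left(1024 - 48 \cdot 2 \cdot 2 \cdot 10\right) 570 = \left(1024 - 1920\right) 570 = \left(-896\right) 570 = -510720$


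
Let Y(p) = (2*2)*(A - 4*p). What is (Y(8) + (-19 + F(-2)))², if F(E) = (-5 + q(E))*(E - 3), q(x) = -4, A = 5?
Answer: 6724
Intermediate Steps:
F(E) = 27 - 9*E (F(E) = (-5 - 4)*(E - 3) = -9*(-3 + E) = 27 - 9*E)
Y(p) = 20 - 16*p (Y(p) = (2*2)*(5 - 4*p) = 4*(5 - 4*p) = 20 - 16*p)
(Y(8) + (-19 + F(-2)))² = ((20 - 16*8) + (-19 + (27 - 9*(-2))))² = ((20 - 128) + (-19 + (27 + 18)))² = (-108 + (-19 + 45))² = (-108 + 26)² = (-82)² = 6724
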